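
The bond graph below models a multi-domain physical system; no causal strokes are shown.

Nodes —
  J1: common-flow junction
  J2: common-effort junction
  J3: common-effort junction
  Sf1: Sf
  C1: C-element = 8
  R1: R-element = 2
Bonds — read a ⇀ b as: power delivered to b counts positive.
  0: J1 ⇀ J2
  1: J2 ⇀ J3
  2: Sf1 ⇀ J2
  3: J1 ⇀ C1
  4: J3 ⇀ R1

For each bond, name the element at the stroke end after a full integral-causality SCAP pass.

#2 stroke at Sf1  (Sf1 fixes flow; stroke at Sf1)
#3 stroke at J1  (prefer integral on C1)
#0 stroke at J2  (only one flow-in slot at J1)
#1 stroke at J3  (J2 effort already set via bond 0)
#4 stroke at R1  (0-jn J3 has e-setter on 1)

bond 0 →J2
bond 1 →J3
bond 2 →Sf1
bond 3 →J1
bond 4 →R1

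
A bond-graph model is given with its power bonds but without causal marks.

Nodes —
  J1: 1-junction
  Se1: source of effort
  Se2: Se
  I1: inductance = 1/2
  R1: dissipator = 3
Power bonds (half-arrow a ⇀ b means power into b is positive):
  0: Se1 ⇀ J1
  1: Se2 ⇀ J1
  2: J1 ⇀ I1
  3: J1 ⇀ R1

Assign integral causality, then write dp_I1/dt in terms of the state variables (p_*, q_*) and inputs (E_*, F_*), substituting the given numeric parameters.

#0 →J1  (Se1: effort source, stroke at far end)
#1 →J1  (source Se2 imposes e)
#2 →I1  (prefer integral on I1)
#3 →J1  (J1: bond 2 brought flow, rest push out)

dp_I1/dt = E_Se1 + E_Se2 - 6*p_I1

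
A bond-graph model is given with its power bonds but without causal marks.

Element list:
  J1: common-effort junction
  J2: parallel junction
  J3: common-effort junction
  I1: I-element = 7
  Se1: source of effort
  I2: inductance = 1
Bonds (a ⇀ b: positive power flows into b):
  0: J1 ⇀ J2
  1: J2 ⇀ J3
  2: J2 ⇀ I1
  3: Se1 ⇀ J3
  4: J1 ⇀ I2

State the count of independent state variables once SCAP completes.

2  (I1, I2 all integral)

b3 stroke at J3  (source Se1 imposes e)
b1 stroke at J2  (0-jn J3 has e-setter on 3)
b0 stroke at J1  (0-jn J2 has e-setter on 1)
b2 stroke at I1  (J2 effort already set via bond 1)
b4 stroke at I2  (J1: bond 0 brought effort, rest push out)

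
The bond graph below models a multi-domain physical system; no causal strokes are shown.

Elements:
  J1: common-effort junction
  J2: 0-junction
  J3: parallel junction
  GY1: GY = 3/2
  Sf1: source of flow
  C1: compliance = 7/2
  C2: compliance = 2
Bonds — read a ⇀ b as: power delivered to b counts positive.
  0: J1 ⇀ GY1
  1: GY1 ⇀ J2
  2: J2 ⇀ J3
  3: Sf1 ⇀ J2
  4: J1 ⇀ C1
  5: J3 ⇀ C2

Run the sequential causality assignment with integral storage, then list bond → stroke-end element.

b3 stroke→Sf1  (Sf1 (Sf) sets flow on bond)
b4 stroke→J1  (C1: C, integral causality)
b0 stroke→GY1  (0-jn J1 has e-setter on 4)
b1 stroke→GY1  (GY GY1: same side as bond 0)
b2 stroke→J2  (only one effort-in slot at J2)
b5 stroke→J3  (J3: last free bond brings effort in)

b0 →GY1
b1 →GY1
b2 →J2
b3 →Sf1
b4 →J1
b5 →J3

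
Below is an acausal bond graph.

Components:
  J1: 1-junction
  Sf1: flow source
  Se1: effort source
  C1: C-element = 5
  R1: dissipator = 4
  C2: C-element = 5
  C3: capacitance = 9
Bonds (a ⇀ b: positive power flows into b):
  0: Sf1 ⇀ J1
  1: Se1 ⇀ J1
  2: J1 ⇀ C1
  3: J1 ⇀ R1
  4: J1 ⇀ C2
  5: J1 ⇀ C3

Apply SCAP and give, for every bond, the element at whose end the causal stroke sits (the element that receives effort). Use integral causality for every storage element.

#0 stroke→Sf1
#1 stroke→J1
#2 stroke→J1
#3 stroke→J1
#4 stroke→J1
#5 stroke→J1

b0 |Sf1  (source Sf1 imposes f)
b1 |J1  (Se1 fixes effort; stroke away)
b2 |J1  (common-f at J1 fixed by 0)
b3 |J1  (1-jn J1 has f-setter on 0)
b4 |J1  (1-jn J1 has f-setter on 0)
b5 |J1  (J1 flow already set via bond 0)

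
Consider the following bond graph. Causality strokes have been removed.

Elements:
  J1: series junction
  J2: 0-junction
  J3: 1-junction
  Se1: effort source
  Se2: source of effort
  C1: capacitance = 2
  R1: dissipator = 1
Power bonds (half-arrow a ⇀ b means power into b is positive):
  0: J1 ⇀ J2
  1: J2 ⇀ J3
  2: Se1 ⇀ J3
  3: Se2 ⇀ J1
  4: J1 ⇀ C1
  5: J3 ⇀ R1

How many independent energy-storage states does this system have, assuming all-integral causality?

1  (C1 all integral)

β2 stroke at J3  (source Se1 imposes e)
β3 stroke at J1  (source Se2 imposes e)
β4 stroke at J1  (prefer integral on C1)
β0 stroke at J2  (closing 1-jn rule on J1)
β1 stroke at J3  (common-e at J2 fixed by 0)
β5 stroke at R1  (J3 needs exactly one f-in)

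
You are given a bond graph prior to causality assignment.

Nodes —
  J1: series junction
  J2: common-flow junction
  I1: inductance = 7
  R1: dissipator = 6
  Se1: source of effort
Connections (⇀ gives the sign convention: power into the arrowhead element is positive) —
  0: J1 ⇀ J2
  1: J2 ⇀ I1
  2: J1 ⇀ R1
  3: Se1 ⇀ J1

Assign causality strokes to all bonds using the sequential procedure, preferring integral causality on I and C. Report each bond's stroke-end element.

#3 stroke at J1  (Se1 (Se) sets effort on bond)
#1 stroke at I1  (prefer integral on I1)
#0 stroke at J2  (common-f at J2 fixed by 1)
#2 stroke at J1  (1-jn J1 has f-setter on 0)

bond 0 →J2
bond 1 →I1
bond 2 →J1
bond 3 →J1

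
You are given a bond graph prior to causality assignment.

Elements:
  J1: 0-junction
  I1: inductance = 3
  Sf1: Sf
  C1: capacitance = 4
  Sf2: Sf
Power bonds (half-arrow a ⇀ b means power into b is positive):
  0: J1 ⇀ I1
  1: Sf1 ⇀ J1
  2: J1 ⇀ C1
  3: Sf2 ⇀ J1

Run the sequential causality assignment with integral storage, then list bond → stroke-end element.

b0 |I1
b1 |Sf1
b2 |J1
b3 |Sf2

#1 stroke at Sf1  (Sf1 fixes flow; stroke at Sf1)
#3 stroke at Sf2  (source Sf2 imposes f)
#0 stroke at I1  (I1 outputs flow p/I1)
#2 stroke at J1  (J1: last free bond brings effort in)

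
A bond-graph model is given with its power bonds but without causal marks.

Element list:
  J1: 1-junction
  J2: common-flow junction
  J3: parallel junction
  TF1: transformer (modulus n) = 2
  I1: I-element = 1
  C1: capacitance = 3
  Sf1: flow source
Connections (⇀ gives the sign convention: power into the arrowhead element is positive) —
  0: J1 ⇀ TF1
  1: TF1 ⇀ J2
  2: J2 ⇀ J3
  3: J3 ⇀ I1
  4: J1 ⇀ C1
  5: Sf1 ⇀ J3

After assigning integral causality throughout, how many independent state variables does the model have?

bond 5 stroke→Sf1  (Sf1 (Sf) sets flow on bond)
bond 3 stroke→I1  (I1 outputs flow p/I1)
bond 2 stroke→J3  (J3: last free bond brings effort in)
bond 1 stroke→J2  (1-jn J2 has f-setter on 2)
bond 0 stroke→TF1  (through TF1, causality passes straight; one stroke at TF1)
bond 4 stroke→J1  (1-jn J1 has f-setter on 0)

2  (C1, I1 all integral)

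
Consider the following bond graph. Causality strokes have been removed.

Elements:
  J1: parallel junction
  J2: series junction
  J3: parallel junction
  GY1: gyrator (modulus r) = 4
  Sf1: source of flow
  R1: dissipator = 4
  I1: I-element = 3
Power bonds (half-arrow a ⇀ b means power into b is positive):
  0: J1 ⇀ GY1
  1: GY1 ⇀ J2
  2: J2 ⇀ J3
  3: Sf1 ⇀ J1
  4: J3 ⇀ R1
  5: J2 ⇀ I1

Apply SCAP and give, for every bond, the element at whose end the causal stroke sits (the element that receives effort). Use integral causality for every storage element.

bond 0 stroke→J1
bond 1 stroke→J2
bond 2 stroke→J2
bond 3 stroke→Sf1
bond 4 stroke→J3
bond 5 stroke→I1

β3 stroke→Sf1  (Sf1 fixes flow; stroke at Sf1)
β0 stroke→J1  (closing 0-jn rule on J1)
β1 stroke→J2  (through GY1, causality inverts; strokes same side of GY1)
β5 stroke→I1  (prefer integral on I1)
β2 stroke→J2  (J2: bond 5 brought flow, rest push out)
β4 stroke→J3  (J3 needs exactly one e-in)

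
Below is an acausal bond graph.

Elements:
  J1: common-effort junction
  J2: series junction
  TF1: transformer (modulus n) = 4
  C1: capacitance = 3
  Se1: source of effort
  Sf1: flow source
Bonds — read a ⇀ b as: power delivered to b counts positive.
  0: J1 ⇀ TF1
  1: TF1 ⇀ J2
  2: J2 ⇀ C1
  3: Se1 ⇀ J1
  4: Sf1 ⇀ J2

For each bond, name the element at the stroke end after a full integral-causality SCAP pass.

β3 |J1  (Se1 (Se) sets effort on bond)
β4 |Sf1  (Sf1: flow source, stroke at near end)
β0 |TF1  (J1: bond 3 brought effort, rest push out)
β1 |J2  (common-f at J2 fixed by 4)
β2 |J2  (J2 flow already set via bond 4)

b0 →TF1
b1 →J2
b2 →J2
b3 →J1
b4 →Sf1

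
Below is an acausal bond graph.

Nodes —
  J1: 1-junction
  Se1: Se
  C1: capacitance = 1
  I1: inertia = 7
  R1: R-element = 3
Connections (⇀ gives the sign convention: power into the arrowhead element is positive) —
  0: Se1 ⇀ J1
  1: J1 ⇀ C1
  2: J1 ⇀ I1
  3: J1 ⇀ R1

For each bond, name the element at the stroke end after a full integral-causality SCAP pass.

#0 stroke at J1  (Se1: effort source, stroke at far end)
#1 stroke at J1  (C1 outputs effort q/C1)
#2 stroke at I1  (prefer integral on I1)
#3 stroke at J1  (J1 flow already set via bond 2)

#0 stroke at J1
#1 stroke at J1
#2 stroke at I1
#3 stroke at J1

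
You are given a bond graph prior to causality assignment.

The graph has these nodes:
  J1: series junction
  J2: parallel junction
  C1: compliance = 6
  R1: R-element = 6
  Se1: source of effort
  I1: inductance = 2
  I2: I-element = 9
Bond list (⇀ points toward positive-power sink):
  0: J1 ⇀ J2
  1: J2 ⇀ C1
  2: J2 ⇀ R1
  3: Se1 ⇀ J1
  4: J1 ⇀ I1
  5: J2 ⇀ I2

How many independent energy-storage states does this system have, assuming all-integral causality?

3  (C1, I1, I2 all integral)

b3 →J1  (Se1: effort source, stroke at far end)
b1 →J2  (C1: C, integral causality)
b0 →J1  (0-jn J2 has e-setter on 1)
b2 →R1  (common-e at J2 fixed by 1)
b5 →I2  (common-e at J2 fixed by 1)
b4 →I1  (closing 1-jn rule on J1)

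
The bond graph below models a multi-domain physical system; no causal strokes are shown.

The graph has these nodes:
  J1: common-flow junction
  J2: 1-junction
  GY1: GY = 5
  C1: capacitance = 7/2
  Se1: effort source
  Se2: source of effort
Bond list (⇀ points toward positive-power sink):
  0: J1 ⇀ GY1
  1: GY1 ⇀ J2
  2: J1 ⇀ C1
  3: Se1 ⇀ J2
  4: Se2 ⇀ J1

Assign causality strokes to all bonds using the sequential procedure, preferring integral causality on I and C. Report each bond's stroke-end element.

bond 3 stroke at J2  (Se1 (Se) sets effort on bond)
bond 4 stroke at J1  (source Se2 imposes e)
bond 1 stroke at GY1  (only one flow-in slot at J2)
bond 0 stroke at GY1  (GY1 both-in/both-out from 1)
bond 2 stroke at J1  (J1: bond 0 brought flow, rest push out)

β0 →GY1
β1 →GY1
β2 →J1
β3 →J2
β4 →J1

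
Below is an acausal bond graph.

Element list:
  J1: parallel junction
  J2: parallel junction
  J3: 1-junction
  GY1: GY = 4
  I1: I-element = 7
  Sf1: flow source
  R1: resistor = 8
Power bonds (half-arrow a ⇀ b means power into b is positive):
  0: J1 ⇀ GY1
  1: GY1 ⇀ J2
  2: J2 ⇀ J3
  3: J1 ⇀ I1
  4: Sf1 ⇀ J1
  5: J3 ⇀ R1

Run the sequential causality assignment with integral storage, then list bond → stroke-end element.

#0 →J1
#1 →J2
#2 →J3
#3 →I1
#4 →Sf1
#5 →R1

bond 4 stroke at Sf1  (source Sf1 imposes f)
bond 3 stroke at I1  (prefer integral on I1)
bond 0 stroke at J1  (J1 needs exactly one e-in)
bond 1 stroke at J2  (GY1 both-in/both-out from 0)
bond 2 stroke at J3  (common-e at J2 fixed by 1)
bond 5 stroke at R1  (J3 needs exactly one f-in)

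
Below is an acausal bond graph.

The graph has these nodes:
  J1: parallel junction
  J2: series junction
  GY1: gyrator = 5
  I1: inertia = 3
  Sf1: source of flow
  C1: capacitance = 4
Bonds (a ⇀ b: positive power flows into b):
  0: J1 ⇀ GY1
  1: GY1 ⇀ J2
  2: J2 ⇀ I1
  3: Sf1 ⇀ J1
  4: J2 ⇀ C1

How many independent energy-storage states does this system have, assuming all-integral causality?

#3 |Sf1  (Sf1 (Sf) sets flow on bond)
#0 |J1  (only one effort-in slot at J1)
#1 |J2  (through GY1, causality inverts; strokes same side of GY1)
#2 |I1  (I1 outputs flow p/I1)
#4 |J2  (common-f at J2 fixed by 2)

2  (C1, I1 all integral)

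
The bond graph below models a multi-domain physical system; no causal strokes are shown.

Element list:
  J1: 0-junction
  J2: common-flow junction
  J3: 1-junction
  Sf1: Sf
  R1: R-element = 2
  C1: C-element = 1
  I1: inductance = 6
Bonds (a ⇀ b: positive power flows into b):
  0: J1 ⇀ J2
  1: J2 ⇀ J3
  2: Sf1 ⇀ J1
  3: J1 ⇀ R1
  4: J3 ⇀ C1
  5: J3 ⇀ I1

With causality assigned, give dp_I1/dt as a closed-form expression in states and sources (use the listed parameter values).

dp_I1/dt = 2*F_Sf1 - p_I1/3 - q_C1

b2 stroke→Sf1  (Sf1: flow source, stroke at near end)
b4 stroke→J3  (C1 outputs effort q/C1)
b5 stroke→I1  (I1 integral (f out))
b1 stroke→J3  (J3 flow already set via bond 5)
b0 stroke→J2  (J2: bond 1 brought flow, rest push out)
b3 stroke→J1  (only one effort-in slot at J1)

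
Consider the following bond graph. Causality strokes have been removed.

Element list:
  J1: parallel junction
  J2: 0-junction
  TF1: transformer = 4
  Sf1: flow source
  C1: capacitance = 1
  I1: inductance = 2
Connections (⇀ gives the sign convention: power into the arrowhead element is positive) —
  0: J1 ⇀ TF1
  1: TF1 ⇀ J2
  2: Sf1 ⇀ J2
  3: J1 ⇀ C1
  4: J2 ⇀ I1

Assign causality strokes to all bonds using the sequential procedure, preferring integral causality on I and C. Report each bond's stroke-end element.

#2 stroke at Sf1  (Sf1 (Sf) sets flow on bond)
#3 stroke at J1  (C1: C, integral causality)
#0 stroke at TF1  (J1: bond 3 brought effort, rest push out)
#1 stroke at J2  (TF1: transformer flips bond 0)
#4 stroke at I1  (common-e at J2 fixed by 1)

b0 |TF1
b1 |J2
b2 |Sf1
b3 |J1
b4 |I1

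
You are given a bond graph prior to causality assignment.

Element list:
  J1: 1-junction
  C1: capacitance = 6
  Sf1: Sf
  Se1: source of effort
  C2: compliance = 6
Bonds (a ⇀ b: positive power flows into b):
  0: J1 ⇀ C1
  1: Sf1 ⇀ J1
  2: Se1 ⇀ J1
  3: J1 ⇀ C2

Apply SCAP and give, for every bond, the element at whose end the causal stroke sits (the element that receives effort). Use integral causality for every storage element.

bond 0 stroke at J1
bond 1 stroke at Sf1
bond 2 stroke at J1
bond 3 stroke at J1

β1 stroke at Sf1  (Sf1: flow source, stroke at near end)
β2 stroke at J1  (Se1: effort source, stroke at far end)
β0 stroke at J1  (1-jn J1 has f-setter on 1)
β3 stroke at J1  (J1 flow already set via bond 1)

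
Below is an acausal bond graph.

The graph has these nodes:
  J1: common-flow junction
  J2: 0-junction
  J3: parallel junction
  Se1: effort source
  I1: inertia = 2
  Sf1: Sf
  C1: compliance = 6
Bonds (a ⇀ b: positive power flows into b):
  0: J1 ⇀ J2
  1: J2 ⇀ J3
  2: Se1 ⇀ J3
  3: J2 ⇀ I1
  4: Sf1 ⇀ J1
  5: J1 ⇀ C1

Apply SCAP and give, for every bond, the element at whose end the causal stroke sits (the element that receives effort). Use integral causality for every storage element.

β0 |J1
β1 |J2
β2 |J3
β3 |I1
β4 |Sf1
β5 |J1

#2 |J3  (Se1: effort source, stroke at far end)
#4 |Sf1  (Sf1: flow source, stroke at near end)
#0 |J1  (J1: bond 4 brought flow, rest push out)
#5 |J1  (common-f at J1 fixed by 4)
#1 |J2  (0-jn J3 has e-setter on 2)
#3 |I1  (0-jn J2 has e-setter on 1)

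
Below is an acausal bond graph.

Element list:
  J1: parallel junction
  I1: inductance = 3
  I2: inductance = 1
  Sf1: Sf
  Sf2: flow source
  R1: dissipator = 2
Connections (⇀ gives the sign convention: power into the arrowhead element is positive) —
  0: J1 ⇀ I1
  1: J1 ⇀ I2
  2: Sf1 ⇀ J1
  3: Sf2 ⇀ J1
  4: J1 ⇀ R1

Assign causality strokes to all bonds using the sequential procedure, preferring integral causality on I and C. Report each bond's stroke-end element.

β0 →I1
β1 →I2
β2 →Sf1
β3 →Sf2
β4 →J1

bond 2 |Sf1  (Sf1: flow source, stroke at near end)
bond 3 |Sf2  (Sf2 fixes flow; stroke at Sf2)
bond 0 |I1  (I1: I, integral causality)
bond 1 |I2  (I2: I, integral causality)
bond 4 |J1  (only one effort-in slot at J1)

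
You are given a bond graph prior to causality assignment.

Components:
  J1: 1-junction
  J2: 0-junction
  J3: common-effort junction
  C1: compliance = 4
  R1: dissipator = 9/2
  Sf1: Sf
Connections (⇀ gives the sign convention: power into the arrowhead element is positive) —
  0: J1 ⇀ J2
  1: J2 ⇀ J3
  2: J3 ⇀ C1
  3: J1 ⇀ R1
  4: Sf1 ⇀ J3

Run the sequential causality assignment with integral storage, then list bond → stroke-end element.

bond 4 stroke→Sf1  (Sf1 (Sf) sets flow on bond)
bond 2 stroke→J3  (C1 outputs effort q/C1)
bond 1 stroke→J2  (J3 effort already set via bond 2)
bond 0 stroke→J1  (J2: bond 1 brought effort, rest push out)
bond 3 stroke→R1  (only one flow-in slot at J1)

bond 0 stroke→J1
bond 1 stroke→J2
bond 2 stroke→J3
bond 3 stroke→R1
bond 4 stroke→Sf1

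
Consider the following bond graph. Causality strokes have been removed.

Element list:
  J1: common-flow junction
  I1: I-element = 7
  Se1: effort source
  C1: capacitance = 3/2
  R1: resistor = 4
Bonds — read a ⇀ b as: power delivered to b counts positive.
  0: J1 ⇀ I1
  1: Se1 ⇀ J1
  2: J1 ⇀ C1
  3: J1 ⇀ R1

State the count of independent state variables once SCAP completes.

2  (C1, I1 all integral)

#1 |J1  (Se1 (Se) sets effort on bond)
#0 |I1  (I1 integral (f out))
#2 |J1  (1-jn J1 has f-setter on 0)
#3 |J1  (common-f at J1 fixed by 0)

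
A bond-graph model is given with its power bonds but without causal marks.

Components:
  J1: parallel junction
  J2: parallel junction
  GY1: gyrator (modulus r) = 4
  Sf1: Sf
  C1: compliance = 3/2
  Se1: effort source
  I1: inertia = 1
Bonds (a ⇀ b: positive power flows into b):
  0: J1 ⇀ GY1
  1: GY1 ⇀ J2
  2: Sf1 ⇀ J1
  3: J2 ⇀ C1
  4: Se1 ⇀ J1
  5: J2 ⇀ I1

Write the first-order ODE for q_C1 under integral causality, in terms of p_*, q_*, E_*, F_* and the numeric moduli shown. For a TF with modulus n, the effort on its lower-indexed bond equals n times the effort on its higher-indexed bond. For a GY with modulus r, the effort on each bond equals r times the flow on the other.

β2 stroke→Sf1  (source Sf1 imposes f)
β4 stroke→J1  (Se1: effort source, stroke at far end)
β0 stroke→GY1  (J1 effort already set via bond 4)
β1 stroke→GY1  (GY1 both-in/both-out from 0)
β3 stroke→J2  (C1 outputs effort q/C1)
β5 stroke→I1  (J2 effort already set via bond 3)

dq_C1/dt = E_Se1/4 - p_I1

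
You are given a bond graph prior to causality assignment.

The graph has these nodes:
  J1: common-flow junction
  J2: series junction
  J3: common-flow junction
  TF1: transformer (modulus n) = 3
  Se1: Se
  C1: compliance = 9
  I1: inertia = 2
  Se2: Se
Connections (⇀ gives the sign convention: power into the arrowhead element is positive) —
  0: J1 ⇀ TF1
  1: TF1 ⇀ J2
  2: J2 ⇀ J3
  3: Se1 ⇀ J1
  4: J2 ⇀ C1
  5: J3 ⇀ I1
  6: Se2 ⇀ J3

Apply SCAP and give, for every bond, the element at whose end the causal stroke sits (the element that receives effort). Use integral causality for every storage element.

b3 →J1  (Se1 (Se) sets effort on bond)
b6 →J3  (Se2 (Se) sets effort on bond)
b0 →TF1  (J1: last free bond brings flow in)
b1 →J2  (TF1: transformer flips bond 0)
b4 →J2  (C1 integral (e out))
b2 →J3  (closing 1-jn rule on J2)
b5 →I1  (only one flow-in slot at J3)

#0 stroke→TF1
#1 stroke→J2
#2 stroke→J3
#3 stroke→J1
#4 stroke→J2
#5 stroke→I1
#6 stroke→J3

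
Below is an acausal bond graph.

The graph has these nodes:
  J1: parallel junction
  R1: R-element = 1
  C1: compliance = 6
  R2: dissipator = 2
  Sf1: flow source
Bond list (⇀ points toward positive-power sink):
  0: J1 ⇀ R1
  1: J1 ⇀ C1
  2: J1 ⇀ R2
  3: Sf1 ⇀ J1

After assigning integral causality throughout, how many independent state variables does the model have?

bond 3 →Sf1  (Sf1: flow source, stroke at near end)
bond 1 →J1  (prefer integral on C1)
bond 0 →R1  (0-jn J1 has e-setter on 1)
bond 2 →R2  (J1: bond 1 brought effort, rest push out)

1  (C1 all integral)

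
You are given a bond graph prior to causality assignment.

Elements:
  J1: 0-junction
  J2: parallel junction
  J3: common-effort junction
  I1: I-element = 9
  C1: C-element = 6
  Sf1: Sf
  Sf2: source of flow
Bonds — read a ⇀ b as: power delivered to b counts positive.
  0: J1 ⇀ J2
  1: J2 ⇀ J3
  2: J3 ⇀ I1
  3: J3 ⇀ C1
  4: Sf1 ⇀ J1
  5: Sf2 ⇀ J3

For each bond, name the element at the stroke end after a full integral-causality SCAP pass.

β4 →Sf1  (Sf1: flow source, stroke at near end)
β5 →Sf2  (source Sf2 imposes f)
β0 →J1  (J1 needs exactly one e-in)
β1 →J2  (J2 needs exactly one e-in)
β2 →I1  (I1 integral (f out))
β3 →J3  (closing 0-jn rule on J3)

#0 |J1
#1 |J2
#2 |I1
#3 |J3
#4 |Sf1
#5 |Sf2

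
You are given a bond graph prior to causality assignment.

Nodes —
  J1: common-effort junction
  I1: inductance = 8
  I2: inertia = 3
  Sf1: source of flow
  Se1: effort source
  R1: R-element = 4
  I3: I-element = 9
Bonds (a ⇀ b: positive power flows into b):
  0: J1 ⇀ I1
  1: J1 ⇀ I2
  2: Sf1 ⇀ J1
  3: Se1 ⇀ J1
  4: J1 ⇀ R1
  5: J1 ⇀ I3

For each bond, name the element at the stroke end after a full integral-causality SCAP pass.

β0 →I1
β1 →I2
β2 →Sf1
β3 →J1
β4 →R1
β5 →I3

bond 2 stroke→Sf1  (Sf1 fixes flow; stroke at Sf1)
bond 3 stroke→J1  (Se1 (Se) sets effort on bond)
bond 0 stroke→I1  (common-e at J1 fixed by 3)
bond 1 stroke→I2  (0-jn J1 has e-setter on 3)
bond 4 stroke→R1  (J1: bond 3 brought effort, rest push out)
bond 5 stroke→I3  (0-jn J1 has e-setter on 3)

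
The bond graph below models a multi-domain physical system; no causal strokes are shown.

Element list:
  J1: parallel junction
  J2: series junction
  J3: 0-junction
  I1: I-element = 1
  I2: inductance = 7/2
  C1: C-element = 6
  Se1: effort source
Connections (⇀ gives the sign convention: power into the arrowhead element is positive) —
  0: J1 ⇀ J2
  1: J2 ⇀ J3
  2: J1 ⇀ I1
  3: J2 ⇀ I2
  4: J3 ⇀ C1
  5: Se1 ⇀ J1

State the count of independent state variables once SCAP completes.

β5 →J1  (Se1 (Se) sets effort on bond)
β0 →J2  (J1 effort already set via bond 5)
β2 →I1  (common-e at J1 fixed by 5)
β3 →I2  (prefer integral on I2)
β1 →J2  (1-jn J2 has f-setter on 3)
β4 →J3  (only one effort-in slot at J3)

3  (C1, I1, I2 all integral)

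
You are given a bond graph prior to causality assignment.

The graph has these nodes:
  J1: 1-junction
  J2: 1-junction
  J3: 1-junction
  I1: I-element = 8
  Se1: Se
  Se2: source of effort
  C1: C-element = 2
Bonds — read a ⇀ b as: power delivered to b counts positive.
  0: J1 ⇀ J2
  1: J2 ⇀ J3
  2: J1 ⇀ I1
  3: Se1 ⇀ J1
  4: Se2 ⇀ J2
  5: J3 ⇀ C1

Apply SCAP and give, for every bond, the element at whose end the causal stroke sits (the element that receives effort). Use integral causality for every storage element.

b0 →J1
b1 →J2
b2 →I1
b3 →J1
b4 →J2
b5 →J3

#3 |J1  (Se1 (Se) sets effort on bond)
#4 |J2  (source Se2 imposes e)
#2 |I1  (I1 outputs flow p/I1)
#0 |J1  (J1 flow already set via bond 2)
#1 |J2  (1-jn J2 has f-setter on 0)
#5 |J3  (J3: bond 1 brought flow, rest push out)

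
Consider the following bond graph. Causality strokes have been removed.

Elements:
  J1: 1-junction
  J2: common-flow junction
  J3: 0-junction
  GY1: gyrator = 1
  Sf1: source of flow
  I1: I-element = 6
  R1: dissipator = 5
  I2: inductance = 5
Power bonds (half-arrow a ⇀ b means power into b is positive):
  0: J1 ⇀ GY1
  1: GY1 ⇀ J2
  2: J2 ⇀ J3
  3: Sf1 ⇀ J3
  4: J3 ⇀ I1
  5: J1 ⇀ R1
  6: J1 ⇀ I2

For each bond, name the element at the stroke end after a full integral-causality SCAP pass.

b3 |Sf1  (Sf1: flow source, stroke at near end)
b4 |I1  (I1: I, integral causality)
b2 |J3  (J3 needs exactly one e-in)
b1 |J2  (common-f at J2 fixed by 2)
b0 |J1  (GY1: gyrator matches bond 1)
b6 |I2  (prefer integral on I2)
b5 |J1  (common-f at J1 fixed by 6)

b0 stroke at J1
b1 stroke at J2
b2 stroke at J3
b3 stroke at Sf1
b4 stroke at I1
b5 stroke at J1
b6 stroke at I2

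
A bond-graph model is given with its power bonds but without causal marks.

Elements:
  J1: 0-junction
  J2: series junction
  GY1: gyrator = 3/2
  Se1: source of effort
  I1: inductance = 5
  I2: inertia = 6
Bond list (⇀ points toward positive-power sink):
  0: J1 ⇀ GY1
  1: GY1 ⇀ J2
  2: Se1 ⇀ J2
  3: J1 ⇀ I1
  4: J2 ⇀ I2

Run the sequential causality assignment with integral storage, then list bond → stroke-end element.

#2 stroke→J2  (source Se1 imposes e)
#3 stroke→I1  (I1: I, integral causality)
#0 stroke→J1  (J1 needs exactly one e-in)
#1 stroke→J2  (GY GY1: same side as bond 0)
#4 stroke→I2  (J2: last free bond brings flow in)

bond 0 →J1
bond 1 →J2
bond 2 →J2
bond 3 →I1
bond 4 →I2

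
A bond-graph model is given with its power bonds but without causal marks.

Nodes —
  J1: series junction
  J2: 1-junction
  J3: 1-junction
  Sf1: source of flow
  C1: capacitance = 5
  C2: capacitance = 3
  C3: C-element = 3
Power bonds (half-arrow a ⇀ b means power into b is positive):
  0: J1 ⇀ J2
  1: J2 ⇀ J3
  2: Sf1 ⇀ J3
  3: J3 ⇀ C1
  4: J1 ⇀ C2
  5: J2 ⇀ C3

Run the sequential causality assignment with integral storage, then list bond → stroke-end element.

#2 →Sf1  (Sf1 fixes flow; stroke at Sf1)
#1 →J3  (1-jn J3 has f-setter on 2)
#3 →J3  (J3: bond 2 brought flow, rest push out)
#0 →J2  (1-jn J2 has f-setter on 1)
#5 →J2  (J2 flow already set via bond 1)
#4 →J1  (J1: bond 0 brought flow, rest push out)

β0 stroke at J2
β1 stroke at J3
β2 stroke at Sf1
β3 stroke at J3
β4 stroke at J1
β5 stroke at J2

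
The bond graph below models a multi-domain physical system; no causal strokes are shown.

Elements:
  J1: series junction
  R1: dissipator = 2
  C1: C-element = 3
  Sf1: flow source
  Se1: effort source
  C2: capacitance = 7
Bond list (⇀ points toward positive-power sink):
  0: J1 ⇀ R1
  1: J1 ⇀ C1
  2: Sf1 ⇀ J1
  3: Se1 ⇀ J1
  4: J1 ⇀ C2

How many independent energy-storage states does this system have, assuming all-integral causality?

β2 stroke at Sf1  (Sf1: flow source, stroke at near end)
β3 stroke at J1  (Se1 fixes effort; stroke away)
β0 stroke at J1  (J1 flow already set via bond 2)
β1 stroke at J1  (common-f at J1 fixed by 2)
β4 stroke at J1  (J1: bond 2 brought flow, rest push out)

2  (C1, C2 all integral)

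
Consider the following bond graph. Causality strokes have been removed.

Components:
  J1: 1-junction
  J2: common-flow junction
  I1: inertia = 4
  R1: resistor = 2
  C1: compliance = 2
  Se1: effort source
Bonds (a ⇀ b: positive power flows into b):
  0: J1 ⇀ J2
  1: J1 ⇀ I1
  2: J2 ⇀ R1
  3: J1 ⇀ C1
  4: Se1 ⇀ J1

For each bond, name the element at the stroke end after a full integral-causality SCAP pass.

bond 4 stroke at J1  (Se1 fixes effort; stroke away)
bond 1 stroke at I1  (I1: I, integral causality)
bond 0 stroke at J1  (J1: bond 1 brought flow, rest push out)
bond 3 stroke at J1  (common-f at J1 fixed by 1)
bond 2 stroke at J2  (1-jn J2 has f-setter on 0)

β0 stroke→J1
β1 stroke→I1
β2 stroke→J2
β3 stroke→J1
β4 stroke→J1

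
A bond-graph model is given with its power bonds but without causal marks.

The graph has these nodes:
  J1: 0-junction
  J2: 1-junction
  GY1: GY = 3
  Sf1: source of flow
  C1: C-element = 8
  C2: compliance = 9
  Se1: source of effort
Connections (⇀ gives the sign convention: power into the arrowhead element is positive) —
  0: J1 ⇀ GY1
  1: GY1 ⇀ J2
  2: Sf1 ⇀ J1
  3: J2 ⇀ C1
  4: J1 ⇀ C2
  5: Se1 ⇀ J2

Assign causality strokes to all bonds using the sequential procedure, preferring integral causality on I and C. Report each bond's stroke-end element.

#2 →Sf1  (Sf1 fixes flow; stroke at Sf1)
#5 →J2  (source Se1 imposes e)
#3 →J2  (prefer integral on C1)
#1 →GY1  (only one flow-in slot at J2)
#0 →GY1  (GY GY1: same side as bond 1)
#4 →J1  (only one effort-in slot at J1)

bond 0 stroke at GY1
bond 1 stroke at GY1
bond 2 stroke at Sf1
bond 3 stroke at J2
bond 4 stroke at J1
bond 5 stroke at J2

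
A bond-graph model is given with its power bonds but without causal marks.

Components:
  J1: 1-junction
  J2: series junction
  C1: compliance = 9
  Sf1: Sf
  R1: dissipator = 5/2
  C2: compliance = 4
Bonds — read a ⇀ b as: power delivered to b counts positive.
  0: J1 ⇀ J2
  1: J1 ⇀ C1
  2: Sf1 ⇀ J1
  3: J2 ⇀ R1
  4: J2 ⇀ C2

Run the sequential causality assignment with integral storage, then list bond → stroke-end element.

#0 stroke→J1
#1 stroke→J1
#2 stroke→Sf1
#3 stroke→J2
#4 stroke→J2

β2 stroke→Sf1  (Sf1 fixes flow; stroke at Sf1)
β0 stroke→J1  (1-jn J1 has f-setter on 2)
β1 stroke→J1  (J1: bond 2 brought flow, rest push out)
β3 stroke→J2  (1-jn J2 has f-setter on 0)
β4 stroke→J2  (J2 flow already set via bond 0)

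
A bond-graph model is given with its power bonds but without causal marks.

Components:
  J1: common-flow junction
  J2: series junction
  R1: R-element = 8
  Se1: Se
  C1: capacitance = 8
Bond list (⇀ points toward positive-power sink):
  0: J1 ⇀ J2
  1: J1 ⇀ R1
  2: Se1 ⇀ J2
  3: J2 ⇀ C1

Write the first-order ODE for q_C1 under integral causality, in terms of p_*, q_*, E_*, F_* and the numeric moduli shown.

dq_C1/dt = E_Se1/8 - q_C1/64

bond 2 →J2  (source Se1 imposes e)
bond 3 →J2  (C1 outputs effort q/C1)
bond 0 →J1  (J2: last free bond brings flow in)
bond 1 →R1  (J1 needs exactly one f-in)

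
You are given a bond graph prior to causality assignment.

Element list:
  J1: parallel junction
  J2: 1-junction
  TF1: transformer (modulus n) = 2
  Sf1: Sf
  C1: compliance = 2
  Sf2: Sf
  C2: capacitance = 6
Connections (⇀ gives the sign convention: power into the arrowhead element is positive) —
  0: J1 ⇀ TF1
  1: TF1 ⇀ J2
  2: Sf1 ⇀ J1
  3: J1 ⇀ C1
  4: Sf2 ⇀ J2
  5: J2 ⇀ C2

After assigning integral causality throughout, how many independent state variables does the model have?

2  (C1, C2 all integral)

bond 2 |Sf1  (Sf1 fixes flow; stroke at Sf1)
bond 4 |Sf2  (Sf2 (Sf) sets flow on bond)
bond 1 |J2  (1-jn J2 has f-setter on 4)
bond 5 |J2  (J2 flow already set via bond 4)
bond 0 |TF1  (TF1: transformer flips bond 1)
bond 3 |J1  (closing 0-jn rule on J1)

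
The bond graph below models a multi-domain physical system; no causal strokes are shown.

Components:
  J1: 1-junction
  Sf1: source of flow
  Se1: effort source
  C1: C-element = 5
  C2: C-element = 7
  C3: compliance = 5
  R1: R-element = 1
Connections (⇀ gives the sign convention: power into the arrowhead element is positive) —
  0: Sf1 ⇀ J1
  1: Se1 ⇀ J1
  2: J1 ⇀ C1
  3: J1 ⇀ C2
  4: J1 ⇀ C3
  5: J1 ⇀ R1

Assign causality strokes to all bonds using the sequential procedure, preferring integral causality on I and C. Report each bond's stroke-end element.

b0 stroke at Sf1
b1 stroke at J1
b2 stroke at J1
b3 stroke at J1
b4 stroke at J1
b5 stroke at J1

b0 |Sf1  (Sf1: flow source, stroke at near end)
b1 |J1  (Se1 (Se) sets effort on bond)
b2 |J1  (1-jn J1 has f-setter on 0)
b3 |J1  (J1 flow already set via bond 0)
b4 |J1  (1-jn J1 has f-setter on 0)
b5 |J1  (J1: bond 0 brought flow, rest push out)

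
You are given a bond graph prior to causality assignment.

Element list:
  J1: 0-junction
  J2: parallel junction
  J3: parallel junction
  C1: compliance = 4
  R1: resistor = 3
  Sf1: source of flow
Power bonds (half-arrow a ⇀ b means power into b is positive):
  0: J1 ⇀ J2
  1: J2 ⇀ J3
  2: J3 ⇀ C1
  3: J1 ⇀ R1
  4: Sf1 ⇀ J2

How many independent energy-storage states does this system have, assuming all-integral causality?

#4 →Sf1  (source Sf1 imposes f)
#2 →J3  (C1 integral (e out))
#1 →J2  (J3 effort already set via bond 2)
#0 →J1  (J2: bond 1 brought effort, rest push out)
#3 →R1  (common-e at J1 fixed by 0)

1  (C1 all integral)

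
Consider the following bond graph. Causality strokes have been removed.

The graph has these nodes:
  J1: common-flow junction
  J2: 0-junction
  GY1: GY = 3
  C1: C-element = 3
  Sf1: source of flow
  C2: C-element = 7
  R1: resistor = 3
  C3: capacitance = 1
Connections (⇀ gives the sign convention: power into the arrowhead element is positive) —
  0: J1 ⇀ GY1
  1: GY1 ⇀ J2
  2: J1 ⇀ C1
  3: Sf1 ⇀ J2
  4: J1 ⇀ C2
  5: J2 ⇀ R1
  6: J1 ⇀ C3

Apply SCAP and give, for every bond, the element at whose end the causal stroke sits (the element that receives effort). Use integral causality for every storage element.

b3 |Sf1  (Sf1: flow source, stroke at near end)
b2 |J1  (C1 outputs effort q/C1)
b4 |J1  (C2: C, integral causality)
b6 |J1  (C3: C, integral causality)
b0 |GY1  (J1: last free bond brings flow in)
b1 |GY1  (GY GY1: same side as bond 0)
b5 |J2  (J2: last free bond brings effort in)

#0 |GY1
#1 |GY1
#2 |J1
#3 |Sf1
#4 |J1
#5 |J2
#6 |J1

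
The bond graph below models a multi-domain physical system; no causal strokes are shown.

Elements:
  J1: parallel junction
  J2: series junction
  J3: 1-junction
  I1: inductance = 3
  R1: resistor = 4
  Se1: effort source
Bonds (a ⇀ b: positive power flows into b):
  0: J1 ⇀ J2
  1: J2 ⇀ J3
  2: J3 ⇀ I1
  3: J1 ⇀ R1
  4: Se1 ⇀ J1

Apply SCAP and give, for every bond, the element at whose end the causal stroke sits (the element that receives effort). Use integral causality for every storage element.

bond 0 →J2
bond 1 →J3
bond 2 →I1
bond 3 →R1
bond 4 →J1

β4 →J1  (Se1: effort source, stroke at far end)
β0 →J2  (common-e at J1 fixed by 4)
β3 →R1  (J1: bond 4 brought effort, rest push out)
β1 →J3  (only one flow-in slot at J2)
β2 →I1  (only one flow-in slot at J3)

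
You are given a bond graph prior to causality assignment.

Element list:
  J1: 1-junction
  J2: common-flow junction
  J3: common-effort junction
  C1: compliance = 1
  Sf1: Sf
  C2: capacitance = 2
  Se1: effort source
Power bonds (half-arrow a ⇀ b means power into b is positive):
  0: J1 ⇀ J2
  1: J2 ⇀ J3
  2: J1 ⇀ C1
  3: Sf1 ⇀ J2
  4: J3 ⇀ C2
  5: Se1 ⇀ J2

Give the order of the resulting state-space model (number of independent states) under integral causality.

2  (C1, C2 all integral)

#3 |Sf1  (source Sf1 imposes f)
#5 |J2  (Se1 (Se) sets effort on bond)
#0 |J2  (1-jn J2 has f-setter on 3)
#1 |J2  (J2 flow already set via bond 3)
#4 |J3  (only one effort-in slot at J3)
#2 |J1  (J1: bond 0 brought flow, rest push out)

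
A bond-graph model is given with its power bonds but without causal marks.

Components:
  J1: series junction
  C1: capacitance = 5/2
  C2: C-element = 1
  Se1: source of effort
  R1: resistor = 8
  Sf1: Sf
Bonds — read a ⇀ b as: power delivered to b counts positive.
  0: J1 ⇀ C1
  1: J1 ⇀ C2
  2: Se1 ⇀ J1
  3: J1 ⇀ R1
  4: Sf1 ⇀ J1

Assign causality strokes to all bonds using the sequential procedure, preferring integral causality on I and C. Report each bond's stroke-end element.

β2 stroke→J1  (Se1: effort source, stroke at far end)
β4 stroke→Sf1  (source Sf1 imposes f)
β0 stroke→J1  (J1: bond 4 brought flow, rest push out)
β1 stroke→J1  (common-f at J1 fixed by 4)
β3 stroke→J1  (common-f at J1 fixed by 4)

β0 stroke→J1
β1 stroke→J1
β2 stroke→J1
β3 stroke→J1
β4 stroke→Sf1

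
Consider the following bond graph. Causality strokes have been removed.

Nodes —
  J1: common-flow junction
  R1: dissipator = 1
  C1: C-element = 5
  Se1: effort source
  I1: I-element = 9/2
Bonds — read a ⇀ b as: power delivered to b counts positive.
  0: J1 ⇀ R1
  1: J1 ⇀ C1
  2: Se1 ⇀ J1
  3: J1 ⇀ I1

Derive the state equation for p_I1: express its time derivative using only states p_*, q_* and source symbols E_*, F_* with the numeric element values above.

bond 2 stroke→J1  (Se1 fixes effort; stroke away)
bond 1 stroke→J1  (C1 outputs effort q/C1)
bond 3 stroke→I1  (I1 outputs flow p/I1)
bond 0 stroke→J1  (J1 flow already set via bond 3)

dp_I1/dt = E_Se1 - 2*p_I1/9 - q_C1/5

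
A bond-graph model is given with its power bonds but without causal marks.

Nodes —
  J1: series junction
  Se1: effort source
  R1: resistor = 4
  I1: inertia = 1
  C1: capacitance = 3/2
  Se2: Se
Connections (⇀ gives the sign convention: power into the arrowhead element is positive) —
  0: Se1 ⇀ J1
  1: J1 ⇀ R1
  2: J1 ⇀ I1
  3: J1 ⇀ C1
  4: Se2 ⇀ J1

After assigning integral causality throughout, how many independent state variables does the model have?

b0 stroke→J1  (source Se1 imposes e)
b4 stroke→J1  (source Se2 imposes e)
b2 stroke→I1  (prefer integral on I1)
b1 stroke→J1  (J1: bond 2 brought flow, rest push out)
b3 stroke→J1  (common-f at J1 fixed by 2)

2  (C1, I1 all integral)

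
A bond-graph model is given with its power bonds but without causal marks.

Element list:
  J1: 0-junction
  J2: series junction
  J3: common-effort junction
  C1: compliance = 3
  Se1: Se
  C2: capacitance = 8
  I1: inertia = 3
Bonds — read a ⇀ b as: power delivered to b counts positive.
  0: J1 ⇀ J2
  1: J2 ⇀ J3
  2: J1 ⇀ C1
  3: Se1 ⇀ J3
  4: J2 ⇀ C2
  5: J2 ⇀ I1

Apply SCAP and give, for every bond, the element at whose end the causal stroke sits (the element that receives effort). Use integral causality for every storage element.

#3 |J3  (Se1 (Se) sets effort on bond)
#1 |J2  (0-jn J3 has e-setter on 3)
#2 |J1  (C1: C, integral causality)
#0 |J2  (common-e at J1 fixed by 2)
#4 |J2  (C2 integral (e out))
#5 |I1  (J2 needs exactly one f-in)

#0 |J2
#1 |J2
#2 |J1
#3 |J3
#4 |J2
#5 |I1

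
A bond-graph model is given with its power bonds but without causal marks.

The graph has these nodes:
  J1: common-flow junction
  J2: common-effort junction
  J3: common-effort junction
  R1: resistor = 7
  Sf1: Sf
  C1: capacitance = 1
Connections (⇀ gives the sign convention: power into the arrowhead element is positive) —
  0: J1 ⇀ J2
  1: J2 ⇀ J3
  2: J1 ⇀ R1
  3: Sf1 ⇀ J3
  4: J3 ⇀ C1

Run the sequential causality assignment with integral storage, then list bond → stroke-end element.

b3 |Sf1  (Sf1: flow source, stroke at near end)
b4 |J3  (C1 outputs effort q/C1)
b1 |J2  (0-jn J3 has e-setter on 4)
b0 |J1  (J2: bond 1 brought effort, rest push out)
b2 |R1  (closing 1-jn rule on J1)

b0 stroke at J1
b1 stroke at J2
b2 stroke at R1
b3 stroke at Sf1
b4 stroke at J3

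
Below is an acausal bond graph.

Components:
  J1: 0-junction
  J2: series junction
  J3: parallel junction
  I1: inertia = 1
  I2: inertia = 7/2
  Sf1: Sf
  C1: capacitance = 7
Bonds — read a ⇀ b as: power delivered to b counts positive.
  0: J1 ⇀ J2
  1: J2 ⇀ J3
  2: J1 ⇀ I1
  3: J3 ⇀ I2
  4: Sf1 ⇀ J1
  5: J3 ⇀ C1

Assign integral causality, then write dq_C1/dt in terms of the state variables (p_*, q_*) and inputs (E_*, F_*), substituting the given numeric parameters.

dq_C1/dt = F_Sf1 - p_I1 - 2*p_I2/7

bond 4 stroke→Sf1  (Sf1 fixes flow; stroke at Sf1)
bond 2 stroke→I1  (I1 outputs flow p/I1)
bond 0 stroke→J1  (only one effort-in slot at J1)
bond 1 stroke→J2  (common-f at J2 fixed by 0)
bond 3 stroke→I2  (I2: I, integral causality)
bond 5 stroke→J3  (closing 0-jn rule on J3)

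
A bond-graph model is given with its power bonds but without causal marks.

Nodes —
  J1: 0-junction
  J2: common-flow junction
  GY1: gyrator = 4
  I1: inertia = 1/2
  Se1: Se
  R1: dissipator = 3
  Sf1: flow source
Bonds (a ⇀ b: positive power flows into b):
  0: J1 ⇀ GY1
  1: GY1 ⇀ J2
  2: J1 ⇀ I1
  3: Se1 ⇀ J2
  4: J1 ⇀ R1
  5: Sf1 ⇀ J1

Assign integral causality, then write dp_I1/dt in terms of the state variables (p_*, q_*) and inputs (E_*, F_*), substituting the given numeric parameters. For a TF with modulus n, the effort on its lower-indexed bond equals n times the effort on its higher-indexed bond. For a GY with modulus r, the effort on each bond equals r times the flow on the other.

#3 stroke→J2  (Se1 (Se) sets effort on bond)
#5 stroke→Sf1  (Sf1: flow source, stroke at near end)
#1 stroke→GY1  (closing 1-jn rule on J2)
#0 stroke→GY1  (GY GY1: same side as bond 1)
#2 stroke→I1  (I1 outputs flow p/I1)
#4 stroke→J1  (only one effort-in slot at J1)

dp_I1/dt = 3*E_Se1/4 + 3*F_Sf1 - 6*p_I1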